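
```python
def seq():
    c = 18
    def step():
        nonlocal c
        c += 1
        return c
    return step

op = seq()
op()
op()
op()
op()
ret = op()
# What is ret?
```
23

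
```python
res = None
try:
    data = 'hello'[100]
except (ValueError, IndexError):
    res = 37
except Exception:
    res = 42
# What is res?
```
37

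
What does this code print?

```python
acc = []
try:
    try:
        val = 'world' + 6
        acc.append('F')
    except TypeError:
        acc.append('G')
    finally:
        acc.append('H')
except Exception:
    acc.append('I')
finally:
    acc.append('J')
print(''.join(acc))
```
GHJ

Both finally blocks run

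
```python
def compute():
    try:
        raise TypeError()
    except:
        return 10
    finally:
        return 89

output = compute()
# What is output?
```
89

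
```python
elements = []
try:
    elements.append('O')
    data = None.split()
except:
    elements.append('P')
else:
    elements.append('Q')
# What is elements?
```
['O', 'P']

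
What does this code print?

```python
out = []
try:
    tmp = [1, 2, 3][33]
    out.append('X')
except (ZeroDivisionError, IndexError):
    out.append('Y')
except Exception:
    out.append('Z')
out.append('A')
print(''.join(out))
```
YA

IndexError matches tuple containing it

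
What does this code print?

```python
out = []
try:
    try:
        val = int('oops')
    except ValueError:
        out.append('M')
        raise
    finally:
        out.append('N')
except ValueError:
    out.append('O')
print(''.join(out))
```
MNO

finally runs before re-raised exception propagates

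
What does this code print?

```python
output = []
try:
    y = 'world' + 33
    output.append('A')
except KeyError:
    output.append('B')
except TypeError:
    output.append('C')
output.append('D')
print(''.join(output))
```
CD

TypeError is caught by its specific handler, not KeyError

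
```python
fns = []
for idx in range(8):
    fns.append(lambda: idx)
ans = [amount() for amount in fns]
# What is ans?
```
[7, 7, 7, 7, 7, 7, 7, 7]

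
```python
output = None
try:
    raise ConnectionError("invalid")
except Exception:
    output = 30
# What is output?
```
30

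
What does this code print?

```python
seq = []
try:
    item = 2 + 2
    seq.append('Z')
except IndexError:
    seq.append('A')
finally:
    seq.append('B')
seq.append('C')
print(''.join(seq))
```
ZBC

finally runs after normal execution too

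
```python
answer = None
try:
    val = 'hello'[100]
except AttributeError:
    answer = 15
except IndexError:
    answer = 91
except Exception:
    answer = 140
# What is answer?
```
91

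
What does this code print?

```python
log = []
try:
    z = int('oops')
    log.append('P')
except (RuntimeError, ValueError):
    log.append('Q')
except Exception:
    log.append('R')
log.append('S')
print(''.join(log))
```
QS

ValueError matches tuple containing it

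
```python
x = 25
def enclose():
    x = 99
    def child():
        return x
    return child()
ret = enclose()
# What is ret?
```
99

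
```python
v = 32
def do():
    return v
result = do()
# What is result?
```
32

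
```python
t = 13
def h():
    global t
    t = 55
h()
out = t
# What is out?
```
55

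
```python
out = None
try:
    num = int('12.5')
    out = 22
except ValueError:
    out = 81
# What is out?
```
81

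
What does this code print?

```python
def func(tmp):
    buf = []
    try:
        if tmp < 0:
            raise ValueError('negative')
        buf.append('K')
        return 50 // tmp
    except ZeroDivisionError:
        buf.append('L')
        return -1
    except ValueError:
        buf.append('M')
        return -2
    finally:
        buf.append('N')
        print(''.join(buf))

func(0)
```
KLN

tmp=0 causes ZeroDivisionError, caught, finally prints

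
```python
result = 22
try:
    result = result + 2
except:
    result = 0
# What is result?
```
24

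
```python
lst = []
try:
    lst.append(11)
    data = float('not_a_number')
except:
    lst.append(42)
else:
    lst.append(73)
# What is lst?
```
[11, 42]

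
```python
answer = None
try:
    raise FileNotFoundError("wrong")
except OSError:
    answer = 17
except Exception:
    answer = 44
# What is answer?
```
17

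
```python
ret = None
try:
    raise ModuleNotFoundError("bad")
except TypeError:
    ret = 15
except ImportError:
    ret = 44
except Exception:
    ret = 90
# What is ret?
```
44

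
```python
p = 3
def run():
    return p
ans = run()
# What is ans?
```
3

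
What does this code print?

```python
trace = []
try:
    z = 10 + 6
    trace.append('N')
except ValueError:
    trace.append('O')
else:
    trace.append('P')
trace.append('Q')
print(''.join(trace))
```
NPQ

else block runs when no exception occurs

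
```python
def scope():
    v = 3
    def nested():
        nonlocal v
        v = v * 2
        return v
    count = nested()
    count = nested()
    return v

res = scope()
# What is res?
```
12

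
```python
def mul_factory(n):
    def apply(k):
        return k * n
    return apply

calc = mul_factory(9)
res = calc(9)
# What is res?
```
81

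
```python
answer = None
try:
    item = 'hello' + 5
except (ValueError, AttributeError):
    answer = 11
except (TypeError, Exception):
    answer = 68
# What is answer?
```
68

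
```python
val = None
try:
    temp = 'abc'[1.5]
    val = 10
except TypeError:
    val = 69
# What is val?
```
69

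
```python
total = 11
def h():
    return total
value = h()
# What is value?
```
11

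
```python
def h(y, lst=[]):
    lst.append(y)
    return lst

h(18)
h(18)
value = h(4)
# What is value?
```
[18, 18, 4]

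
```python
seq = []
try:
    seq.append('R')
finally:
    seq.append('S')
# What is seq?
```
['R', 'S']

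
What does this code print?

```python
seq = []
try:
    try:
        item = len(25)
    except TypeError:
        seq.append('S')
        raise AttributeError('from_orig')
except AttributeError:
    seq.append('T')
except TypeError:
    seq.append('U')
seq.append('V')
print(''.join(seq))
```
STV

AttributeError raised and caught, original TypeError not re-raised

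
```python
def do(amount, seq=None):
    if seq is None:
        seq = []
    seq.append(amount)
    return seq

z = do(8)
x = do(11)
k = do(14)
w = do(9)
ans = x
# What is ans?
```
[11]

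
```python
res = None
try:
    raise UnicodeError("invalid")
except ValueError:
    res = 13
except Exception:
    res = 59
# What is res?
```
13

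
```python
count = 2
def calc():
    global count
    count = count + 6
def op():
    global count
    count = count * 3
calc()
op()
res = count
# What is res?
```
24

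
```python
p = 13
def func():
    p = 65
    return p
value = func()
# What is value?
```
65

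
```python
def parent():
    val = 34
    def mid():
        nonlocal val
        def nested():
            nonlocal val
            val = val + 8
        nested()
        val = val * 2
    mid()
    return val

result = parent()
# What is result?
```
84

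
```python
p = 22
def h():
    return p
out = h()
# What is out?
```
22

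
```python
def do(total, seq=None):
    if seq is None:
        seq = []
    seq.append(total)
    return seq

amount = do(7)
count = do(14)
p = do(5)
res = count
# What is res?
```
[14]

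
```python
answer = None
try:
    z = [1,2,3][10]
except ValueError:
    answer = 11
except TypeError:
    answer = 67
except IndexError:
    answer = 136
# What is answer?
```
136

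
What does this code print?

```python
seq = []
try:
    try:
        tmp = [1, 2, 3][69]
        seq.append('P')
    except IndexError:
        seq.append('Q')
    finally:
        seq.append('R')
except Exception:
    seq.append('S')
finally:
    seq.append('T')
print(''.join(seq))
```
QRT

Both finally blocks run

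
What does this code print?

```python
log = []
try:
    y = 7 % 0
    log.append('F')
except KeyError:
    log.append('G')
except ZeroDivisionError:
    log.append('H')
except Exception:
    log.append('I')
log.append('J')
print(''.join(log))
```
HJ

ZeroDivisionError matches before generic Exception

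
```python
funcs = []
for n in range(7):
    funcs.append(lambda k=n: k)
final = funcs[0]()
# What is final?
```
0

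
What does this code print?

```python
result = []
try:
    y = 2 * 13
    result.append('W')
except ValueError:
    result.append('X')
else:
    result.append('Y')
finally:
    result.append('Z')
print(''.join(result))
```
WYZ

else runs before finally when no exception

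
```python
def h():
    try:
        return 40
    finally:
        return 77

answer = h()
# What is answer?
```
77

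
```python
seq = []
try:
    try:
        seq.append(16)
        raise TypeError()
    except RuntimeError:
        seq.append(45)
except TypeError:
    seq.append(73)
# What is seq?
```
[16, 73]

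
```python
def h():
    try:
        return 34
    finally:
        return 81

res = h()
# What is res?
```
81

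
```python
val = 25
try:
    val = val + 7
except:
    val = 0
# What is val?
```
32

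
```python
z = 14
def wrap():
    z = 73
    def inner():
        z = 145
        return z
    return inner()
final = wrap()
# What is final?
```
145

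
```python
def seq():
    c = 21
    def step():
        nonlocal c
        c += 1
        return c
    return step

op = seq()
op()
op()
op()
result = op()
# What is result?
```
25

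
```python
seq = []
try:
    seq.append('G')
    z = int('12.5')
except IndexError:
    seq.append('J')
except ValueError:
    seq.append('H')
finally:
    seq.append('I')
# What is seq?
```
['G', 'H', 'I']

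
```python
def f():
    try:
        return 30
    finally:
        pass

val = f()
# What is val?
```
30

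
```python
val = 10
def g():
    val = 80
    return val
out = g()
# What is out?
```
80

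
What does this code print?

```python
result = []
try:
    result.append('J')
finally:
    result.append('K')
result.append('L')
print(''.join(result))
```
JKL

try/finally without except, no exception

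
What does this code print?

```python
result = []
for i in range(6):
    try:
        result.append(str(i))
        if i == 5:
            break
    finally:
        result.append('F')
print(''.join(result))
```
0F1F2F3F4F5F

finally runs even when breaking out of loop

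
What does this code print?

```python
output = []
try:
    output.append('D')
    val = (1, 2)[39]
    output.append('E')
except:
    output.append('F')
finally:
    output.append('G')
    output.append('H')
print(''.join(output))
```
DFGH

Code before exception runs, then except, then all of finally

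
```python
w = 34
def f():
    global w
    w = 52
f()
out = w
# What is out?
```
52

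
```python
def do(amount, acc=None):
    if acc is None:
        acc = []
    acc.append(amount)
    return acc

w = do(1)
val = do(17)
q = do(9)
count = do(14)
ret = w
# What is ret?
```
[1]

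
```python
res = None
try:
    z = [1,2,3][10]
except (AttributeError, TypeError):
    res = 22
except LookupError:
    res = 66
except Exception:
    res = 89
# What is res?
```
66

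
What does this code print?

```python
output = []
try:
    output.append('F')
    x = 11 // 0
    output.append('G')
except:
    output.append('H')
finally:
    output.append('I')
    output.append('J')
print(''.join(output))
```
FHIJ

Code before exception runs, then except, then all of finally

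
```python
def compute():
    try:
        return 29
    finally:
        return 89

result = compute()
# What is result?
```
89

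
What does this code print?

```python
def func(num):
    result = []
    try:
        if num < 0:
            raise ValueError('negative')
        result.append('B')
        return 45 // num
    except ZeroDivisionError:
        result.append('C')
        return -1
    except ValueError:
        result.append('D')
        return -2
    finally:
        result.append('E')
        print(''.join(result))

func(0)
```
BCE

num=0 causes ZeroDivisionError, caught, finally prints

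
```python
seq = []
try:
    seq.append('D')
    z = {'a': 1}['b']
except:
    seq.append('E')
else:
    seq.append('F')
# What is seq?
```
['D', 'E']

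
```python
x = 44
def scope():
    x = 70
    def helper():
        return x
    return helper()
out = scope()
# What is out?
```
70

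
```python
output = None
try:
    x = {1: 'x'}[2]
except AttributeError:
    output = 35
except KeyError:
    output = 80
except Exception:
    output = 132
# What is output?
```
80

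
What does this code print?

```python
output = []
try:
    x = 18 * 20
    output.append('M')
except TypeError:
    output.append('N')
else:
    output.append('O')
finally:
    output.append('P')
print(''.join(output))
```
MOP

else runs before finally when no exception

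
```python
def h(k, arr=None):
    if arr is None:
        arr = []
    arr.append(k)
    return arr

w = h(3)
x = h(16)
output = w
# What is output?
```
[3]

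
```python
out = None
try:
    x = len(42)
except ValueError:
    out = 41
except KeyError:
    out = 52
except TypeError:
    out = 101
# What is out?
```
101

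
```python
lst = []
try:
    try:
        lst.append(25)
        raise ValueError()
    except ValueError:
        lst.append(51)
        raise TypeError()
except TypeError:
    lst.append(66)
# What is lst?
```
[25, 51, 66]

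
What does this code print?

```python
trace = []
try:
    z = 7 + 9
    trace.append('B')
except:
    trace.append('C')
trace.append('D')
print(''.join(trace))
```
BD

No exception, try block completes normally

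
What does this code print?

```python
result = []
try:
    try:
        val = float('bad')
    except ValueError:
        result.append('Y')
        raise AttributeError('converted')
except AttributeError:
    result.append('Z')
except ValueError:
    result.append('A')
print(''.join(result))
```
YZ

New AttributeError raised, caught by outer AttributeError handler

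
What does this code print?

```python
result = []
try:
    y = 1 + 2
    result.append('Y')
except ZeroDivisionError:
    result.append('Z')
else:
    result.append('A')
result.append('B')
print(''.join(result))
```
YAB

else block runs when no exception occurs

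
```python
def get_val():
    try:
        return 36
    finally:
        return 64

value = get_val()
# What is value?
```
64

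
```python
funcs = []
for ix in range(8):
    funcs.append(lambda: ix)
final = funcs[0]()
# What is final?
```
7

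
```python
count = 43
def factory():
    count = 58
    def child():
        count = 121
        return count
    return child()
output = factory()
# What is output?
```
121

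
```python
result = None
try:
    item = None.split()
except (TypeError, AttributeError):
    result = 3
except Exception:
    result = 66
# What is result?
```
3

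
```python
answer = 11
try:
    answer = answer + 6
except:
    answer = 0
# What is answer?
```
17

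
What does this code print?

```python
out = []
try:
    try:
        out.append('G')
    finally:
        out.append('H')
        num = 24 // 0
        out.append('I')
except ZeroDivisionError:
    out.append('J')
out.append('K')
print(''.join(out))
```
GHJK

Exception in inner finally caught by outer except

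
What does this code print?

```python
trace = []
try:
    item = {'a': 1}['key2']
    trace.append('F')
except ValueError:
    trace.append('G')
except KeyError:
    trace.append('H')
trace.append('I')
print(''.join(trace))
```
HI

KeyError is caught by its specific handler, not ValueError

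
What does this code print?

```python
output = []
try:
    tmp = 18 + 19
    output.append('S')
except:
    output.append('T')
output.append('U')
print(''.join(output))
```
SU

No exception, try block completes normally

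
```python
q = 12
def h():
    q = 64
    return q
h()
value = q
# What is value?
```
12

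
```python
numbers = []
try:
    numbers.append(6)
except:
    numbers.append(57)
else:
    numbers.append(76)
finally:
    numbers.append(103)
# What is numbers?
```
[6, 76, 103]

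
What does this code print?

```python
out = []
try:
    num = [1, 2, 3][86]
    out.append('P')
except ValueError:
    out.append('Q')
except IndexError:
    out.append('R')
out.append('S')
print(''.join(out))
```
RS

IndexError is caught by its specific handler, not ValueError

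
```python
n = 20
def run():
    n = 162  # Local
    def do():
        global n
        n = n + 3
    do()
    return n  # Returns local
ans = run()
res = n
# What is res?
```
23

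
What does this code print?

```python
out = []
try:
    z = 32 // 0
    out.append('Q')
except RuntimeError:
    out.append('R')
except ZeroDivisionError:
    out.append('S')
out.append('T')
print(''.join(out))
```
ST

ZeroDivisionError is caught by its specific handler, not RuntimeError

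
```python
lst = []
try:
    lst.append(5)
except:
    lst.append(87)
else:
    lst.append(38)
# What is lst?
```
[5, 38]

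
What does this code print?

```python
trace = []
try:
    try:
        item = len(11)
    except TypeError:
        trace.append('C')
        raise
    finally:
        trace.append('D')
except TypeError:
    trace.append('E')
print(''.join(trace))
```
CDE

finally runs before re-raised exception propagates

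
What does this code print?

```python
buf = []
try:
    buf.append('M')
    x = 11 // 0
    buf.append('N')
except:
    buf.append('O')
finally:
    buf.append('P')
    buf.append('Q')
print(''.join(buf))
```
MOPQ

Code before exception runs, then except, then all of finally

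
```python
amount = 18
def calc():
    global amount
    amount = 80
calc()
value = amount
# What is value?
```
80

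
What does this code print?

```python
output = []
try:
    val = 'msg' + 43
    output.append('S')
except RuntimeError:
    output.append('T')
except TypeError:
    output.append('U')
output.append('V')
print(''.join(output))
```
UV

TypeError is caught by its specific handler, not RuntimeError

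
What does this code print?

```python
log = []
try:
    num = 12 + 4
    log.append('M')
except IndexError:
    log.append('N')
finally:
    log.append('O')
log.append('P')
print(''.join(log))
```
MOP

finally runs after normal execution too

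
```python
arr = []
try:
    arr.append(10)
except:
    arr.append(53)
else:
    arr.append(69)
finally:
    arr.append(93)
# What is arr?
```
[10, 69, 93]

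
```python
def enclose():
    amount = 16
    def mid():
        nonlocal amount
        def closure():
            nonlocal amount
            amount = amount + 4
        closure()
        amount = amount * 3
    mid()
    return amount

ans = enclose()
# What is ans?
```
60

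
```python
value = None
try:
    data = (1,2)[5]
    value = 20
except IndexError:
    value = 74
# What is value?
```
74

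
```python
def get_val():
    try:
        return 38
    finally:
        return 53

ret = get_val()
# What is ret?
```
53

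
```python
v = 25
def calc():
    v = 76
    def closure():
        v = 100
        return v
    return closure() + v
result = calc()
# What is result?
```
176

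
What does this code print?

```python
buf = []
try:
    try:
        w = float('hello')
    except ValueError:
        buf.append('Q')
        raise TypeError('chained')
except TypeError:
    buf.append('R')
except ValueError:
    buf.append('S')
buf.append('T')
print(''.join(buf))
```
QRT

TypeError raised and caught, original ValueError not re-raised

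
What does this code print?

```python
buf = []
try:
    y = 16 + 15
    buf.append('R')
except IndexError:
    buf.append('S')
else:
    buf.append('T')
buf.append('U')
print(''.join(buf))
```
RTU

else block runs when no exception occurs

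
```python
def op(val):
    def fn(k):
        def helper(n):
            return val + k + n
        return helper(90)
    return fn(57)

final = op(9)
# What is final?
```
156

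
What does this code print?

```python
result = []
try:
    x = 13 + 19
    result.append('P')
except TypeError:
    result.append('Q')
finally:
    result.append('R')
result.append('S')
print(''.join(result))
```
PRS

finally runs after normal execution too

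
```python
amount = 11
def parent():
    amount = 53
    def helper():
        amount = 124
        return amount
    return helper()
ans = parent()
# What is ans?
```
124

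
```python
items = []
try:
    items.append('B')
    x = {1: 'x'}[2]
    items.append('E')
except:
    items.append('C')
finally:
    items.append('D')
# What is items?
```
['B', 'C', 'D']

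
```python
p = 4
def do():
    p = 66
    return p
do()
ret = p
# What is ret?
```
4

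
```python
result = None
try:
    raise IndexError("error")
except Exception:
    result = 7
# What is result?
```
7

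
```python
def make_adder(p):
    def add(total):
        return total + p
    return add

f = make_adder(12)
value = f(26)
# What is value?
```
38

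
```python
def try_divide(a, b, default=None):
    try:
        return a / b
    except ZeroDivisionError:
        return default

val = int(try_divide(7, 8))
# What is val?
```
0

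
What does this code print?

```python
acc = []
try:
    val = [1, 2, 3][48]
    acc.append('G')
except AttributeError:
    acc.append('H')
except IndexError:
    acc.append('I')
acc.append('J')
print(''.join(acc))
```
IJ

IndexError is caught by its specific handler, not AttributeError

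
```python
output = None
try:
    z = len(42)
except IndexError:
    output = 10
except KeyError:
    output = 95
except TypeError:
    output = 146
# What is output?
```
146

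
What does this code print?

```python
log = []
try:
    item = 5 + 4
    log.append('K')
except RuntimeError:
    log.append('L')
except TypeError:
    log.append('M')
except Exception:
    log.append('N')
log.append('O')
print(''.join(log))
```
KO

No exception, try block completes normally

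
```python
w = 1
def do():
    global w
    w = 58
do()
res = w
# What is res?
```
58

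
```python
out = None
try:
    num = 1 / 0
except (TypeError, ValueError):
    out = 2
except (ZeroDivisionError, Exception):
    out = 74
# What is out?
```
74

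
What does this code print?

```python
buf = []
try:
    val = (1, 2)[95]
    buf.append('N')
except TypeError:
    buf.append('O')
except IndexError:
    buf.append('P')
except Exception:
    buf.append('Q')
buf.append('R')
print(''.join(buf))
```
PR

IndexError matches before generic Exception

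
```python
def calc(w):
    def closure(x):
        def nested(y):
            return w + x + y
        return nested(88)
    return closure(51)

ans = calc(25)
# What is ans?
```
164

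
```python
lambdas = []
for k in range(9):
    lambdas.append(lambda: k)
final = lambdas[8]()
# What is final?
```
8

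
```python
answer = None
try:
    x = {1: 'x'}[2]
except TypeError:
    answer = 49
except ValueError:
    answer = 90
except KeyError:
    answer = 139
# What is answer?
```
139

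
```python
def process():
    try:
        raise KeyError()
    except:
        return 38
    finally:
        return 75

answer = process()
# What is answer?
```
75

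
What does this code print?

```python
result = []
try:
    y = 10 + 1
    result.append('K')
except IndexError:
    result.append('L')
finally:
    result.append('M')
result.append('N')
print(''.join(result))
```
KMN

finally runs after normal execution too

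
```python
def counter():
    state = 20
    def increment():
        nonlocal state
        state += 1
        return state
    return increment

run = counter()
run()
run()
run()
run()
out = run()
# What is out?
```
25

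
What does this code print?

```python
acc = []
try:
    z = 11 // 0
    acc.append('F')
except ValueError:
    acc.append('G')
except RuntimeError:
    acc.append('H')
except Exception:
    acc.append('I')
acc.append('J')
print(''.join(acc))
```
IJ

ZeroDivisionError not specifically caught, falls to Exception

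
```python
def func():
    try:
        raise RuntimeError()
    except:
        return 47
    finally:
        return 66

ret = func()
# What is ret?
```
66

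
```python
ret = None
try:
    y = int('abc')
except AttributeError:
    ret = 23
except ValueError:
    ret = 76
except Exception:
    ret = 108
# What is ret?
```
76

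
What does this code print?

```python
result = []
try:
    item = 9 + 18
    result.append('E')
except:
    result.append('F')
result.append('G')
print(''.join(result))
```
EG

No exception, try block completes normally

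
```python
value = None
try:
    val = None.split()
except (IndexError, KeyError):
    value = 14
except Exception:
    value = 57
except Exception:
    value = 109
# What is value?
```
57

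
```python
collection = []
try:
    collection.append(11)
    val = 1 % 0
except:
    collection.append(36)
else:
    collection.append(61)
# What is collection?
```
[11, 36]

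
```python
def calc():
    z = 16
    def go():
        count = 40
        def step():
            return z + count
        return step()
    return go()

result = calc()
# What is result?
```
56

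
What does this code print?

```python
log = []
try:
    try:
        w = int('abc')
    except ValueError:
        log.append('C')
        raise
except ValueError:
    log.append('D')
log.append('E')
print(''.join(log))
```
CDE

raise without argument re-raises current exception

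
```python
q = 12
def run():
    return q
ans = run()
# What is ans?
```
12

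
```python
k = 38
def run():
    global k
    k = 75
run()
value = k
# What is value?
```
75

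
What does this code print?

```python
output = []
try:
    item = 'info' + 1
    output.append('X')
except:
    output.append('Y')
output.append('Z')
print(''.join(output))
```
YZ

Exception raised in try, caught by bare except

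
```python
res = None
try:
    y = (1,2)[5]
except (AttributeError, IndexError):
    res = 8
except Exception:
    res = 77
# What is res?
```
8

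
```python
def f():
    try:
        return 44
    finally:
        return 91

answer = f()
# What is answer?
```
91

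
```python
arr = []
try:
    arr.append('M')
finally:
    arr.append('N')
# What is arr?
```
['M', 'N']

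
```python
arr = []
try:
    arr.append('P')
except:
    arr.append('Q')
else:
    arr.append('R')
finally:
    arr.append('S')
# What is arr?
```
['P', 'R', 'S']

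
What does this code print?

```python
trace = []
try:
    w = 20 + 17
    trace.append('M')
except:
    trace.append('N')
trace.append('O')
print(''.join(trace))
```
MO

No exception, try block completes normally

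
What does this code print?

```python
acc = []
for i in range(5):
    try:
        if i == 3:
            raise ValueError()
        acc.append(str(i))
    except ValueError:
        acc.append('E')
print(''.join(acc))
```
012E4

Exception on i=3 caught, loop continues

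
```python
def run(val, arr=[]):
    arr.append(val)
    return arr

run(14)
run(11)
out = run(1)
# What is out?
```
[14, 11, 1]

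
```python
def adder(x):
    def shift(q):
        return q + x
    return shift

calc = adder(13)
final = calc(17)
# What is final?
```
30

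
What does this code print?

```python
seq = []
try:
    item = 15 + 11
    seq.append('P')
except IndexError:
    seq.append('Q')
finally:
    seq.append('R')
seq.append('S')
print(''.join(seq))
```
PRS

finally runs after normal execution too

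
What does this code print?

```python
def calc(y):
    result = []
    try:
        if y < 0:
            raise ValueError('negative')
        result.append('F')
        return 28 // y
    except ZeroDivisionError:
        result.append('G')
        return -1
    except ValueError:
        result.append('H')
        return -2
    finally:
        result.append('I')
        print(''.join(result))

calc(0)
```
FGI

y=0 causes ZeroDivisionError, caught, finally prints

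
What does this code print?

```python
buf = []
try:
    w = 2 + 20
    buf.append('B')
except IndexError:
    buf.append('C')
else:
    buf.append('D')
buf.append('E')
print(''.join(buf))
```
BDE

else block runs when no exception occurs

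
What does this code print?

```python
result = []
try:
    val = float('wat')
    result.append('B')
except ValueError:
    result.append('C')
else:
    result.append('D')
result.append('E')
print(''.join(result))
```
CE

else block skipped when exception is caught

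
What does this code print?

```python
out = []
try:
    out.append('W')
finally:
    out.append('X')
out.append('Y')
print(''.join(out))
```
WXY

try/finally without except, no exception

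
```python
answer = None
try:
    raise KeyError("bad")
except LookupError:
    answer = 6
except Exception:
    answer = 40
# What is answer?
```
6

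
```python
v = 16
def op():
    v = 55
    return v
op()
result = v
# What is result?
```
16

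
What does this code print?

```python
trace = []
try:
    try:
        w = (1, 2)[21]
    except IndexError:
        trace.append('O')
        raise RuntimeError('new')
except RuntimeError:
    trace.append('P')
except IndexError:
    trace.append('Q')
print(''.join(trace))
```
OP

New RuntimeError raised, caught by outer RuntimeError handler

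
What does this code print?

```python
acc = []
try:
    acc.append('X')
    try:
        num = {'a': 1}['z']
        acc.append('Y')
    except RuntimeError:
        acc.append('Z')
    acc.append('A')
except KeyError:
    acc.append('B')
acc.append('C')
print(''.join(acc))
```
XBC

Inner handler doesn't match, propagates to outer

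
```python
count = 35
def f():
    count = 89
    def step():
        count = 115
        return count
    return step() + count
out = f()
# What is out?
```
204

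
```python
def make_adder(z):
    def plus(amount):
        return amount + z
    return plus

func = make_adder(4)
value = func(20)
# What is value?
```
24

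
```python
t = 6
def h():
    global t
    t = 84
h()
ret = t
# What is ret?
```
84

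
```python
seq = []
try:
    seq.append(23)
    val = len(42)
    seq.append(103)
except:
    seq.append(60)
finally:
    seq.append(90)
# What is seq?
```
[23, 60, 90]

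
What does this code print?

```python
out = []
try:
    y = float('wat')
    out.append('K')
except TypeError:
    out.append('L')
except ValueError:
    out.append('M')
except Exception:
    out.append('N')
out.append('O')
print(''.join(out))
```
MO

ValueError matches before generic Exception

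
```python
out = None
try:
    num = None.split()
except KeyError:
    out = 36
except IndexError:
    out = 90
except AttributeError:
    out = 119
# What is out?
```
119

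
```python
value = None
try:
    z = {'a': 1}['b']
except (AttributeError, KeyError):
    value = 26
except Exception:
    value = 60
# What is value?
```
26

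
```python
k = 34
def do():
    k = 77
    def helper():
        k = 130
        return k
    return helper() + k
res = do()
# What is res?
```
207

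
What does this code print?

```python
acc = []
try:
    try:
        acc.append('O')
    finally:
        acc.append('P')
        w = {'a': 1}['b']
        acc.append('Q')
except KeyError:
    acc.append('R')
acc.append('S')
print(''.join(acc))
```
OPRS

Exception in inner finally caught by outer except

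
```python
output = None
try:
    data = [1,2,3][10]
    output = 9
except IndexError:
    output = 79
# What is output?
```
79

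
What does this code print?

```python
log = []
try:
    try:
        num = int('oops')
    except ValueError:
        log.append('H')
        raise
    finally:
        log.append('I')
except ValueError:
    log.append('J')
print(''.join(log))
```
HIJ

finally runs before re-raised exception propagates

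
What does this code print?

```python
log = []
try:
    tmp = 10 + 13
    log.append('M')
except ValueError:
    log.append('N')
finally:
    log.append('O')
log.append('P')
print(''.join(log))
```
MOP

finally runs after normal execution too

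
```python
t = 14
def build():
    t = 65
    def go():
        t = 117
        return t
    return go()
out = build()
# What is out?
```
117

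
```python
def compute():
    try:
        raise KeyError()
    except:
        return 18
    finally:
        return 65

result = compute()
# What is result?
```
65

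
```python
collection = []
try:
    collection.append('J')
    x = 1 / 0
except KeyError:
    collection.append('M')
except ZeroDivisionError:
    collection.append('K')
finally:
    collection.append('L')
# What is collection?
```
['J', 'K', 'L']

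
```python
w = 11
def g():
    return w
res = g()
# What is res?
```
11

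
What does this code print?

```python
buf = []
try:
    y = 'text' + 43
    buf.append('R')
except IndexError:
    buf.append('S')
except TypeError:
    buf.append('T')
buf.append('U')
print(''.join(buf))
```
TU

TypeError is caught by its specific handler, not IndexError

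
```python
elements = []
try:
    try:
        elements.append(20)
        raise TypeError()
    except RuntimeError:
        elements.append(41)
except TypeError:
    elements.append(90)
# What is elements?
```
[20, 90]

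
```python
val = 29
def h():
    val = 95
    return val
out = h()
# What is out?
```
95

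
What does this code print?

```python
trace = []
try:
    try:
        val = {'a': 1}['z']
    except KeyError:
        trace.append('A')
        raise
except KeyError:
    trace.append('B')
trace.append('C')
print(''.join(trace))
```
ABC

raise without argument re-raises current exception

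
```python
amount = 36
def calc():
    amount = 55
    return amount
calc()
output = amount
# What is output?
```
36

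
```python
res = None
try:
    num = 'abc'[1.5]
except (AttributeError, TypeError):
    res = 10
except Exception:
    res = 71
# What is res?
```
10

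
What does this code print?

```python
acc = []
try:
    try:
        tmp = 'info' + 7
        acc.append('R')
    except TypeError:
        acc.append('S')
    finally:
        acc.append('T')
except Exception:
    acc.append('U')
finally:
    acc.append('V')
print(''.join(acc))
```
STV

Both finally blocks run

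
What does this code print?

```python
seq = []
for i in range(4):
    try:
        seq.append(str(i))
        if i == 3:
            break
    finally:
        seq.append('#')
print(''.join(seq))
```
0#1#2#3#

finally runs even when breaking out of loop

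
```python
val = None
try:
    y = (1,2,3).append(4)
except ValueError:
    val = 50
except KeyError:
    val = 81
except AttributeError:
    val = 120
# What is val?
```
120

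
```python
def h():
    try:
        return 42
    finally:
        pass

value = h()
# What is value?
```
42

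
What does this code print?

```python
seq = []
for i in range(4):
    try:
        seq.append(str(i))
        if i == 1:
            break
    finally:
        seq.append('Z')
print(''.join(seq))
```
0Z1Z

finally runs even when breaking out of loop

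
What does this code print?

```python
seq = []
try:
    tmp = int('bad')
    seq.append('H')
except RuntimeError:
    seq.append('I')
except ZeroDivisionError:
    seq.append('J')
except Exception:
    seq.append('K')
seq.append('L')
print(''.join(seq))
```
KL

ValueError not specifically caught, falls to Exception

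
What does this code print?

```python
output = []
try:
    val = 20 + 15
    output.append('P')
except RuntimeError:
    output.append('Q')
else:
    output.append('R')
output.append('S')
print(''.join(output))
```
PRS

else block runs when no exception occurs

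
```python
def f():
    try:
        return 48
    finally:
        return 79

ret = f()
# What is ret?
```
79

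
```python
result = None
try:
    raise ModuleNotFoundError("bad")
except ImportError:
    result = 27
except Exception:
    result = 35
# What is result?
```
27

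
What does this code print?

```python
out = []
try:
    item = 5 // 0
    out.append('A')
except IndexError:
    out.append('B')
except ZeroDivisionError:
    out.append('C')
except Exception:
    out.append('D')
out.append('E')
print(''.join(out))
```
CE

ZeroDivisionError matches before generic Exception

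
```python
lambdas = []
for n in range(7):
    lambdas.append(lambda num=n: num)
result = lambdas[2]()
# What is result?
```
2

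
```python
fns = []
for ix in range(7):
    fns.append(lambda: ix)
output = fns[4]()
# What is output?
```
6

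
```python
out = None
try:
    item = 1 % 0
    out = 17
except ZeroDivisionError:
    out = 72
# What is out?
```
72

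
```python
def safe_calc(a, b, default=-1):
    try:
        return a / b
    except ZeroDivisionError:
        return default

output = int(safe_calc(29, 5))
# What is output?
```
5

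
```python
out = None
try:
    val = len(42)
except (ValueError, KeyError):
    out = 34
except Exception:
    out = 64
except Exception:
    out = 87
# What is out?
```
64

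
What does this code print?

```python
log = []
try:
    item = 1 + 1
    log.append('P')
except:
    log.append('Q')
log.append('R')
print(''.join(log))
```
PR

No exception, try block completes normally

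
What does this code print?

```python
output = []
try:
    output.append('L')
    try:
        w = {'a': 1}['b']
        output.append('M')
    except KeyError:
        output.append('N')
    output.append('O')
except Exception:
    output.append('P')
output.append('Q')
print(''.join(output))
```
LNOQ

Inner exception caught by inner handler, outer continues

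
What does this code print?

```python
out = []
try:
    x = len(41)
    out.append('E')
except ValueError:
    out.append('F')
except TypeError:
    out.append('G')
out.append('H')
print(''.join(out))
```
GH

TypeError is caught by its specific handler, not ValueError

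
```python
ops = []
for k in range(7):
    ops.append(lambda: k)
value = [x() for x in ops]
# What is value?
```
[6, 6, 6, 6, 6, 6, 6]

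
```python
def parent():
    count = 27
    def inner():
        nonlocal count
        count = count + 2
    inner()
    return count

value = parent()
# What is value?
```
29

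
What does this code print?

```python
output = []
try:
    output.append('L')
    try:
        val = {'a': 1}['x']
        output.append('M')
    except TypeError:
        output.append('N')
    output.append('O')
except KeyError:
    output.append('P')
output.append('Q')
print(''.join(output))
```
LPQ

Inner handler doesn't match, propagates to outer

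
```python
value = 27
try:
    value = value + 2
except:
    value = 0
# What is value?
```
29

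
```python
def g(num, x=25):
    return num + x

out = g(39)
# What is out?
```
64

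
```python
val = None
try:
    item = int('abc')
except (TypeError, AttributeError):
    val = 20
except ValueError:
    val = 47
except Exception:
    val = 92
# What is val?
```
47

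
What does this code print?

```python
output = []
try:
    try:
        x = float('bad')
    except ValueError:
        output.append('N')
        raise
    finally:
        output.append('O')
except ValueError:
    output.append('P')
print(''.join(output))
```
NOP

finally runs before re-raised exception propagates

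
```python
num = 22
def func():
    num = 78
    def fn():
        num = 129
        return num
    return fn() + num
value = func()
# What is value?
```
207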